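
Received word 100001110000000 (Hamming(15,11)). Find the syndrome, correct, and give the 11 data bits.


Syndrome = 8: error at position 8

Data: 00110000000 (corrected bit 8)


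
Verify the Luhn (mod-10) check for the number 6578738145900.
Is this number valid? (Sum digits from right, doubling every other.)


Luhn sum = 58
58 mod 10 = 8

Invalid (Luhn sum mod 10 = 8)


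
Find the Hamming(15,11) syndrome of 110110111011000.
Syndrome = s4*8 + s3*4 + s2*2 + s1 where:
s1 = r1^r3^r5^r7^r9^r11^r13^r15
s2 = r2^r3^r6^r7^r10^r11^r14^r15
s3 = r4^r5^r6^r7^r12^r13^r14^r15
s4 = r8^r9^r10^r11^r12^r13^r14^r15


s1=1, s2=1, s3=0, s4=0

Syndrome = 3 (error at position 3)


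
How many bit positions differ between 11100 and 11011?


XOR: 00111
Count of 1s: 3

3


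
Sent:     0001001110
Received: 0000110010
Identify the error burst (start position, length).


XOR: 0001111100

Burst at position 3, length 5


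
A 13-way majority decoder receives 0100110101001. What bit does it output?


Ones: 6 out of 13
Threshold: 7

0 (6/13 voted 1)


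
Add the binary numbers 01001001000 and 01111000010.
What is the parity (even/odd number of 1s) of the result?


01001001000 = 584
01111000010 = 962
Sum = 1546 = 11000001010
1s count = 4

even parity (4 ones in 11000001010)


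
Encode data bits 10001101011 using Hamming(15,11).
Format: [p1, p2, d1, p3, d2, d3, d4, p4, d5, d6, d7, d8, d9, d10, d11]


Parity bits: p1=1, p2=0, p3=1, p4=1

101100011101011


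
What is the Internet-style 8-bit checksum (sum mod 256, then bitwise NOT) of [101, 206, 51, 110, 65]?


Sum = 533 mod 256 = 21
Complement = 234

234


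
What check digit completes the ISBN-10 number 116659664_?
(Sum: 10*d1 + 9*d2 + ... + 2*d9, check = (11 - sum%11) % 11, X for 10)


Weighted sum: 234
234 mod 11 = 3

Check digit: 8


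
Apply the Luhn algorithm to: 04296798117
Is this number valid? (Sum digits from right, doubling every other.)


Luhn sum = 56
56 mod 10 = 6

Invalid (Luhn sum mod 10 = 6)


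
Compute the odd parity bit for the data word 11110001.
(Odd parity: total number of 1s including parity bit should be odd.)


Number of 1s in data: 5
Parity bit: 0

0


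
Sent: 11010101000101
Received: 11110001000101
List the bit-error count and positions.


XOR: 00100100000000

2 error(s) at position(s): 2, 5


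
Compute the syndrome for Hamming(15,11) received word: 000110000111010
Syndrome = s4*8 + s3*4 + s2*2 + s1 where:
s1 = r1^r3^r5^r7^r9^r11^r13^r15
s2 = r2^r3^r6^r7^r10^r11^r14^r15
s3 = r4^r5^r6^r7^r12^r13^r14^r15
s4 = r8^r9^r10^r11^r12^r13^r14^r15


s1=0, s2=1, s3=0, s4=0

Syndrome = 2 (error at position 2)


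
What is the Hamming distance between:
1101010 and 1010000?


XOR: 0111010
Count of 1s: 4

4


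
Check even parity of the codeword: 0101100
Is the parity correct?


Number of 1s: 3

No, parity error (3 ones)


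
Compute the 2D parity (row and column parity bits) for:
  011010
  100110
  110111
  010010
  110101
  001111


Row parities: 111000
Column parities: 100011

Row P: 111000, Col P: 100011, Corner: 1


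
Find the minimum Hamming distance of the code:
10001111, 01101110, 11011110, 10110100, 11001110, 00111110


Comparing all pairs, minimum distance: 1
Can detect 0 errors, correct 0 errors

1


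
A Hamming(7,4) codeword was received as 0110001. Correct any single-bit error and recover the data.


Syndrome = 6: error at position 6

Data: 1011 (corrected bit 6)


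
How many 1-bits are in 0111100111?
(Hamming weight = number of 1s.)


Counting 1s in 0111100111

7


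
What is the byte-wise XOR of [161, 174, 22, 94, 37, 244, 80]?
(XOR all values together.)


XOR chain: 161 ^ 174 ^ 22 ^ 94 ^ 37 ^ 244 ^ 80 = 198

198


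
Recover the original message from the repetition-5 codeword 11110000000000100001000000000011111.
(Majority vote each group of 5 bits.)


Groups: 11110, 00000, 00001, 00001, 00000, 00000, 11111
Majority votes: 1000001

1000001


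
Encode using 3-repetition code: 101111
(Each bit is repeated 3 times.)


Each bit -> 3 copies

111000111111111111


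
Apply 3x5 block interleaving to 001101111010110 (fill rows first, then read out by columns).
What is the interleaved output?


Matrix:
  00110
  11110
  10110
Read columns: 011010111111000

011010111111000


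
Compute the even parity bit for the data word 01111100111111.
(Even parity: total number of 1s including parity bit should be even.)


Number of 1s in data: 11
Parity bit: 1

1


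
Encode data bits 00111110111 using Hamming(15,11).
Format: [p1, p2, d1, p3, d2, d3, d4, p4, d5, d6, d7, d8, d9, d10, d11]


Parity bits: p1=1, p2=0, p3=1, p4=0

100101101110111


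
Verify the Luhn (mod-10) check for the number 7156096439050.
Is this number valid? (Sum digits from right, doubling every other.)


Luhn sum = 53
53 mod 10 = 3

Invalid (Luhn sum mod 10 = 3)


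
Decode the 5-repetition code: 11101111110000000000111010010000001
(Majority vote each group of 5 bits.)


Groups: 11101, 11111, 00000, 00000, 11101, 00100, 00001
Majority votes: 1100100

1100100


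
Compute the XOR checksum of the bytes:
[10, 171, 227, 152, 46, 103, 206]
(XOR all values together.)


XOR chain: 10 ^ 171 ^ 227 ^ 152 ^ 46 ^ 103 ^ 206 = 93

93


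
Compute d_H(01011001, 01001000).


XOR: 00010001
Count of 1s: 2

2


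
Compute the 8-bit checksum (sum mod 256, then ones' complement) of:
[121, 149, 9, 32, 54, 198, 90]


Sum = 653 mod 256 = 141
Complement = 114

114


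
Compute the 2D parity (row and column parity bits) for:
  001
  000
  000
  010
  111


Row parities: 10011
Column parities: 100

Row P: 10011, Col P: 100, Corner: 1


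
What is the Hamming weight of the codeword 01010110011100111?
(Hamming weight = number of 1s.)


Counting 1s in 01010110011100111

10


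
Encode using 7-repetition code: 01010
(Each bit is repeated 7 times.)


Each bit -> 7 copies

00000001111111000000011111110000000


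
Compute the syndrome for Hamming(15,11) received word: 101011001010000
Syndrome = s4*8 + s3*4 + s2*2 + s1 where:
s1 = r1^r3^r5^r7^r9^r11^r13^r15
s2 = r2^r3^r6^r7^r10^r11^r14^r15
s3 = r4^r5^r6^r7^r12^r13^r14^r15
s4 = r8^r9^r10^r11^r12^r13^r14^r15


s1=1, s2=1, s3=0, s4=0

Syndrome = 3 (error at position 3)


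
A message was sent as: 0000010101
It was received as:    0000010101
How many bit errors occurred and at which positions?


XOR: 0000000000

0 errors (received matches sent)


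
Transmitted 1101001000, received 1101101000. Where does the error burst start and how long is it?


XOR: 0000100000

Burst at position 4, length 1


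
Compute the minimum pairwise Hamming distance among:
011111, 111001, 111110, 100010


Comparing all pairs, minimum distance: 2
Can detect 1 errors, correct 0 errors

2


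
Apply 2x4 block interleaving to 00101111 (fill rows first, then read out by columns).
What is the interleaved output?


Matrix:
  0010
  1111
Read columns: 01011101

01011101


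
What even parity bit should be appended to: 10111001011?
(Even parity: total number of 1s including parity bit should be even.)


Number of 1s in data: 7
Parity bit: 1

1


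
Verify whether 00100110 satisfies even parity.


Number of 1s: 3

No, parity error (3 ones)


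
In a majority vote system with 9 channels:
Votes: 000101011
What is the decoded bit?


Ones: 4 out of 9
Threshold: 5

0 (4/9 voted 1)


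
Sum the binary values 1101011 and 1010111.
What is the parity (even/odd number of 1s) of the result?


1101011 = 107
1010111 = 87
Sum = 194 = 11000010
1s count = 3

odd parity (3 ones in 11000010)


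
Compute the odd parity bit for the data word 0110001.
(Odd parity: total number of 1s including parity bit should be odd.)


Number of 1s in data: 3
Parity bit: 0

0


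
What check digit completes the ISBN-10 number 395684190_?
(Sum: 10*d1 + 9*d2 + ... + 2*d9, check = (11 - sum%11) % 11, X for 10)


Weighted sum: 292
292 mod 11 = 6

Check digit: 5


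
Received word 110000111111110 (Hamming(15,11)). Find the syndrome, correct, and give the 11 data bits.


Syndrome = 11: error at position 11

Data: 00011101110 (corrected bit 11)


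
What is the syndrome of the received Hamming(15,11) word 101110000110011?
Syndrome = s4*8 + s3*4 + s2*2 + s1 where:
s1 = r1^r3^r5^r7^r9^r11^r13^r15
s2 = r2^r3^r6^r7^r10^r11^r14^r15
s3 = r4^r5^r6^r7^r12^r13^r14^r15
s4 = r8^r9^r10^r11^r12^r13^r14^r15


s1=1, s2=1, s3=0, s4=0

Syndrome = 3 (error at position 3)


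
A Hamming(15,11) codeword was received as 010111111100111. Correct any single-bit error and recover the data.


Syndrome = 5: error at position 5

Data: 00111100111 (corrected bit 5)


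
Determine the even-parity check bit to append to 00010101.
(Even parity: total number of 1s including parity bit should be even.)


Number of 1s in data: 3
Parity bit: 1

1


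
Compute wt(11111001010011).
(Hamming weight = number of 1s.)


Counting 1s in 11111001010011

9


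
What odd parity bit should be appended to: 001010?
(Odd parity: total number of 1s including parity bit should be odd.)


Number of 1s in data: 2
Parity bit: 1

1


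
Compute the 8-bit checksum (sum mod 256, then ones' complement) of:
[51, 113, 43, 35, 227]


Sum = 469 mod 256 = 213
Complement = 42

42


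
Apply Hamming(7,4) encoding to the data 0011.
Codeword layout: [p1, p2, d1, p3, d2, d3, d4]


Parity bits: p1=1, p2=0, p3=0

1000011


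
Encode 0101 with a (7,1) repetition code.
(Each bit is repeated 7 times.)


Each bit -> 7 copies

0000000111111100000001111111


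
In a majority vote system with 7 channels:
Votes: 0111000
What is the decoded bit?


Ones: 3 out of 7
Threshold: 4

0 (3/7 voted 1)


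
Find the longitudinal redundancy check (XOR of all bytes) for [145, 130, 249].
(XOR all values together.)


XOR chain: 145 ^ 130 ^ 249 = 234

234


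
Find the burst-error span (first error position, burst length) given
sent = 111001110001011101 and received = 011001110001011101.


XOR: 100000000000000000

Burst at position 0, length 1


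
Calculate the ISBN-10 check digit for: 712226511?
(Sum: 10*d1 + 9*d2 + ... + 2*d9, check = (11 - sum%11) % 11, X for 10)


Weighted sum: 176
176 mod 11 = 0

Check digit: 0


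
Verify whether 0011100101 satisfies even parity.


Number of 1s: 5

No, parity error (5 ones)


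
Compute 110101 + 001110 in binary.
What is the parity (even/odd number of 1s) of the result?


110101 = 53
001110 = 14
Sum = 67 = 1000011
1s count = 3

odd parity (3 ones in 1000011)


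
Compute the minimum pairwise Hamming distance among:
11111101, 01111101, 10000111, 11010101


Comparing all pairs, minimum distance: 1
Can detect 0 errors, correct 0 errors

1


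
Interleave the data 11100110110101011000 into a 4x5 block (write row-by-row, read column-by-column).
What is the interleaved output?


Matrix:
  11100
  11011
  01010
  11000
Read columns: 11011111100001100100

11011111100001100100


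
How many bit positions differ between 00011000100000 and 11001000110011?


XOR: 11010000010011
Count of 1s: 6

6


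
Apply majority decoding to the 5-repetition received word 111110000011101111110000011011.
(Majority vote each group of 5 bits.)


Groups: 11111, 00000, 11101, 11111, 00000, 11011
Majority votes: 101101

101101


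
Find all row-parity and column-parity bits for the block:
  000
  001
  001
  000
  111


Row parities: 01101
Column parities: 111

Row P: 01101, Col P: 111, Corner: 1


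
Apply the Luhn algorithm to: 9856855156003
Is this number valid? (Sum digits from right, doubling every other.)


Luhn sum = 51
51 mod 10 = 1

Invalid (Luhn sum mod 10 = 1)


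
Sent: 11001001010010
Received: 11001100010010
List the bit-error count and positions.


XOR: 00000101000000

2 error(s) at position(s): 5, 7


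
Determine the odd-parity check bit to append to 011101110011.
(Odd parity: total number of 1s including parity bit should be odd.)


Number of 1s in data: 8
Parity bit: 1

1


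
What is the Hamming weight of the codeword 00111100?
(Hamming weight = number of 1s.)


Counting 1s in 00111100

4


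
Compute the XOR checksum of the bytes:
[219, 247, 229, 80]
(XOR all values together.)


XOR chain: 219 ^ 247 ^ 229 ^ 80 = 153

153


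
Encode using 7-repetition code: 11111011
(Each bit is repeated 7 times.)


Each bit -> 7 copies

11111111111111111111111111111111111000000011111111111111


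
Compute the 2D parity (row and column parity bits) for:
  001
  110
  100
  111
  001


Row parities: 10111
Column parities: 101

Row P: 10111, Col P: 101, Corner: 0


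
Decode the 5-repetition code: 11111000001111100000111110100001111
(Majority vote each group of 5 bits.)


Groups: 11111, 00000, 11111, 00000, 11111, 01000, 01111
Majority votes: 1010101

1010101


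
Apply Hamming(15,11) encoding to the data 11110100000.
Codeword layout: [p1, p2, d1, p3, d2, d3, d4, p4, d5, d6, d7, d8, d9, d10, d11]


Parity bits: p1=1, p2=0, p3=1, p4=1

101111110100000


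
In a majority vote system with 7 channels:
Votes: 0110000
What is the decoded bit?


Ones: 2 out of 7
Threshold: 4

0 (2/7 voted 1)


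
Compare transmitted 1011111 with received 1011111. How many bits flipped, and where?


XOR: 0000000

0 errors (received matches sent)


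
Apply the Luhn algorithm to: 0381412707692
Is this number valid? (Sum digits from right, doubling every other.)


Luhn sum = 51
51 mod 10 = 1

Invalid (Luhn sum mod 10 = 1)


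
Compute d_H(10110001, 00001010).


XOR: 10111011
Count of 1s: 6

6


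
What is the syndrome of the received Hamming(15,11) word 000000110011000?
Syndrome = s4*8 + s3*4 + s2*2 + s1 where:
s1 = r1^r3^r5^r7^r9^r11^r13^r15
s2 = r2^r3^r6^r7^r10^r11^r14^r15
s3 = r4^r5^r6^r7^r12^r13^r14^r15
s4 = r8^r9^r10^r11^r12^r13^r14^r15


s1=0, s2=0, s3=0, s4=1

Syndrome = 8 (error at position 8)


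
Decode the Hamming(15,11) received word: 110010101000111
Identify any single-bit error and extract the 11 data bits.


Syndrome = 4: error at position 4

Data: 01011000111 (corrected bit 4)


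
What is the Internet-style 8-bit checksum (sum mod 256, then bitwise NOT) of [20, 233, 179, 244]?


Sum = 676 mod 256 = 164
Complement = 91

91


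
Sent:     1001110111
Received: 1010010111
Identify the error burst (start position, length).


XOR: 0011100000

Burst at position 2, length 3


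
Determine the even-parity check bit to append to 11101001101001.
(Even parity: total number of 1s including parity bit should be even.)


Number of 1s in data: 8
Parity bit: 0

0


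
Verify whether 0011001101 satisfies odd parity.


Number of 1s: 5

Yes, parity is correct (5 ones)


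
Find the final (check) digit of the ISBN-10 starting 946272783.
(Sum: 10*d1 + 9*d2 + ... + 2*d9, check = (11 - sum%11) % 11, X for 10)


Weighted sum: 298
298 mod 11 = 1

Check digit: X


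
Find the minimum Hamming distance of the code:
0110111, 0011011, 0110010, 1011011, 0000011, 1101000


Comparing all pairs, minimum distance: 1
Can detect 0 errors, correct 0 errors

1


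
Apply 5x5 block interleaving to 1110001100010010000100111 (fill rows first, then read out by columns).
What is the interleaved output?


Matrix:
  11100
  01100
  01001
  00001
  00111
Read columns: 1000011100110010000100111

1000011100110010000100111


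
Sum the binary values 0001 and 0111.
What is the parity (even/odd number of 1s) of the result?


0001 = 1
0111 = 7
Sum = 8 = 1000
1s count = 1

odd parity (1 ones in 1000)


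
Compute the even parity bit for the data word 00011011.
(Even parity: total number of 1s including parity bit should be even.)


Number of 1s in data: 4
Parity bit: 0

0


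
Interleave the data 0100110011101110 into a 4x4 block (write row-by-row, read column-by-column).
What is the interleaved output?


Matrix:
  0100
  1100
  1110
  1110
Read columns: 0111111100110000

0111111100110000


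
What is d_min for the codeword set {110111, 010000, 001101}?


Comparing all pairs, minimum distance: 4
Can detect 3 errors, correct 1 errors

4


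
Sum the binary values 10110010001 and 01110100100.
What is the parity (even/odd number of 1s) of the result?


10110010001 = 1425
01110100100 = 932
Sum = 2357 = 100100110101
1s count = 6

even parity (6 ones in 100100110101)


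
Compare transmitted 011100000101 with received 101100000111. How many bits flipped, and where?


XOR: 110000000010

3 error(s) at position(s): 0, 1, 10


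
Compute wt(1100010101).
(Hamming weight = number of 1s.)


Counting 1s in 1100010101

5


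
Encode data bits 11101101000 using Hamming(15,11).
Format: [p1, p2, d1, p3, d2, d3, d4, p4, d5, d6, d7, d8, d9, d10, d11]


Parity bits: p1=1, p2=1, p3=1, p4=1

111111011101000


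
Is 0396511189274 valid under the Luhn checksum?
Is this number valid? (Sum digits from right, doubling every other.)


Luhn sum = 56
56 mod 10 = 6

Invalid (Luhn sum mod 10 = 6)


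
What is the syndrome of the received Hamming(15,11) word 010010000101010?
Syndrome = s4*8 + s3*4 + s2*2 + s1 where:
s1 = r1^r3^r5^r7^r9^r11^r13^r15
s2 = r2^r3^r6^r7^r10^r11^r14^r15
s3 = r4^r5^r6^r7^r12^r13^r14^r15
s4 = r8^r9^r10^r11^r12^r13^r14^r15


s1=1, s2=1, s3=1, s4=1

Syndrome = 15 (error at position 15)


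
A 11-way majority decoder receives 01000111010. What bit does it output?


Ones: 5 out of 11
Threshold: 6

0 (5/11 voted 1)


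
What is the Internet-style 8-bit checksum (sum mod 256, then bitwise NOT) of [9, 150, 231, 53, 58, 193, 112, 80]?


Sum = 886 mod 256 = 118
Complement = 137

137


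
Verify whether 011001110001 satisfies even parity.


Number of 1s: 6

Yes, parity is correct (6 ones)


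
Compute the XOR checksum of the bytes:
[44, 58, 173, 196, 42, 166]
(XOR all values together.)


XOR chain: 44 ^ 58 ^ 173 ^ 196 ^ 42 ^ 166 = 243

243


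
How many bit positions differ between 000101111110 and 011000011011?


XOR: 011101100101
Count of 1s: 7

7


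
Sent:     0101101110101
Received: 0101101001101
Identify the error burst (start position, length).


XOR: 0000000111000

Burst at position 7, length 3


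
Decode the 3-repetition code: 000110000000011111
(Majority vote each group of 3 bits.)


Groups: 000, 110, 000, 000, 011, 111
Majority votes: 010011

010011


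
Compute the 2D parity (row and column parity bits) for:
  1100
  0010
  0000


Row parities: 010
Column parities: 1110

Row P: 010, Col P: 1110, Corner: 1


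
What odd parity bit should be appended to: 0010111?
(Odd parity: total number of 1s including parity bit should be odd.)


Number of 1s in data: 4
Parity bit: 1

1


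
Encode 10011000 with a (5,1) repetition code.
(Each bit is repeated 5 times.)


Each bit -> 5 copies

1111100000000001111111111000000000000000


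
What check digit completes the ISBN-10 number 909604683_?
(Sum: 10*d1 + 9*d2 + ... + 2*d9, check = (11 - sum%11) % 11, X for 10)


Weighted sum: 278
278 mod 11 = 3

Check digit: 8


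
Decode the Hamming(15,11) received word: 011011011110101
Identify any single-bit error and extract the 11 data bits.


Syndrome = 0: no error detected

Data: 11101110101 (no errors)


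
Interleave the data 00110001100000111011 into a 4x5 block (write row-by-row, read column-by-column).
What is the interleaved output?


Matrix:
  00110
  00110
  00001
  11011
Read columns: 00010001110011010011

00010001110011010011


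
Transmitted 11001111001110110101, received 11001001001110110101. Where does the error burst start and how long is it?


XOR: 00000110000000000000

Burst at position 5, length 2


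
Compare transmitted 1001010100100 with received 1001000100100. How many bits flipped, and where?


XOR: 0000010000000

1 error(s) at position(s): 5


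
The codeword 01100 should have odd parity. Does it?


Number of 1s: 2

No, parity error (2 ones)


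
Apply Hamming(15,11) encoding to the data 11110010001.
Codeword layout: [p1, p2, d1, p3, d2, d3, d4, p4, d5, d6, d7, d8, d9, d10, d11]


Parity bits: p1=1, p2=1, p3=0, p4=0

111011100010001


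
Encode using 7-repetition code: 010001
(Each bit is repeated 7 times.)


Each bit -> 7 copies

000000011111110000000000000000000001111111


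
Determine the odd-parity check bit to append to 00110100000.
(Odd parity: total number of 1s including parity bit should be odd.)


Number of 1s in data: 3
Parity bit: 0

0


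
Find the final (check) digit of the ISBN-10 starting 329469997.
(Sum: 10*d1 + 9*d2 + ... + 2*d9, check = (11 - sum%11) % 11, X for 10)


Weighted sum: 306
306 mod 11 = 9

Check digit: 2


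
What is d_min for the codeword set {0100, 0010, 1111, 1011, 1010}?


Comparing all pairs, minimum distance: 1
Can detect 0 errors, correct 0 errors

1


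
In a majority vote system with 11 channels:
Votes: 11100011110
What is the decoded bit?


Ones: 7 out of 11
Threshold: 6

1 (7/11 voted 1)


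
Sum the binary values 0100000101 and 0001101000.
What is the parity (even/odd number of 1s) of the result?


0100000101 = 261
0001101000 = 104
Sum = 365 = 101101101
1s count = 6

even parity (6 ones in 101101101)


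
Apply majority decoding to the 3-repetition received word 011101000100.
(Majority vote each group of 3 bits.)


Groups: 011, 101, 000, 100
Majority votes: 1100

1100


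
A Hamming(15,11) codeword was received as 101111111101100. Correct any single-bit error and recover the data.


Syndrome = 8: error at position 8

Data: 11111101100 (corrected bit 8)


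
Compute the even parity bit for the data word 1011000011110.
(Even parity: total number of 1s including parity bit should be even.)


Number of 1s in data: 7
Parity bit: 1

1


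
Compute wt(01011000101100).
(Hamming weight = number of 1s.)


Counting 1s in 01011000101100

6


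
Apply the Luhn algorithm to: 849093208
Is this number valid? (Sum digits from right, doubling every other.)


Luhn sum = 50
50 mod 10 = 0

Valid (Luhn sum mod 10 = 0)


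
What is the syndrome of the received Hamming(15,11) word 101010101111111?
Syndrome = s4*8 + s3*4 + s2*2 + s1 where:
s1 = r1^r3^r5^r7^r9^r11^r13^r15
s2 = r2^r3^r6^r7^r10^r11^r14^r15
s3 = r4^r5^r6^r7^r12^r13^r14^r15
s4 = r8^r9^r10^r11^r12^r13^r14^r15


s1=0, s2=0, s3=0, s4=1

Syndrome = 8 (error at position 8)


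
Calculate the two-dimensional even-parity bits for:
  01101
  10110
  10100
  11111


Row parities: 1101
Column parities: 10000

Row P: 1101, Col P: 10000, Corner: 1


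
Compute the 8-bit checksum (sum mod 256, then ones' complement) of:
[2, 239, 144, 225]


Sum = 610 mod 256 = 98
Complement = 157

157


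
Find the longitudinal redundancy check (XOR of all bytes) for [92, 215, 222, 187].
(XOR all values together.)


XOR chain: 92 ^ 215 ^ 222 ^ 187 = 238

238


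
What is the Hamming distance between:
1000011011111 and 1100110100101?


XOR: 0100101111010
Count of 1s: 7

7


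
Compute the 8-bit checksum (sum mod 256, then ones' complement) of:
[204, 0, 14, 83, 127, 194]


Sum = 622 mod 256 = 110
Complement = 145

145


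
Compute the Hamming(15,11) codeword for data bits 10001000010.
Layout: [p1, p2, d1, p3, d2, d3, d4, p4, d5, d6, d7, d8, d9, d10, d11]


Parity bits: p1=0, p2=0, p3=1, p4=0

001100001000010


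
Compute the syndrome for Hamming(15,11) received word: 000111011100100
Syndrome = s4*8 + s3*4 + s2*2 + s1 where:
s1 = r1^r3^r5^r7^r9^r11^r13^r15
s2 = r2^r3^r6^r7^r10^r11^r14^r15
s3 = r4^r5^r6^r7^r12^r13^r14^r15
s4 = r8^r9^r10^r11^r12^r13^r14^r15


s1=1, s2=0, s3=0, s4=0

Syndrome = 1 (error at position 1)


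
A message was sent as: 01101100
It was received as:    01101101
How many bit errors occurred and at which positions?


XOR: 00000001

1 error(s) at position(s): 7


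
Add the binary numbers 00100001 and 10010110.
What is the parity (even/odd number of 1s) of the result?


00100001 = 33
10010110 = 150
Sum = 183 = 10110111
1s count = 6

even parity (6 ones in 10110111)


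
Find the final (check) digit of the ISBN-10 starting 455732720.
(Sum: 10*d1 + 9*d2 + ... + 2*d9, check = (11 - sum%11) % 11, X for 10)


Weighted sum: 236
236 mod 11 = 5

Check digit: 6


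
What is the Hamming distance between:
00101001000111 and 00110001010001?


XOR: 00011000010110
Count of 1s: 5

5


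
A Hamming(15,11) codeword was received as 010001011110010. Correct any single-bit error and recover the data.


Syndrome = 10: error at position 10

Data: 00101010010 (corrected bit 10)


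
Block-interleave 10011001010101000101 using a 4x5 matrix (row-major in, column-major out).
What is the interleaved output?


Matrix:
  10011
  00101
  01010
  00101
Read columns: 10000010010110101101

10000010010110101101


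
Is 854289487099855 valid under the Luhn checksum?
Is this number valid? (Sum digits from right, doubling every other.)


Luhn sum = 84
84 mod 10 = 4

Invalid (Luhn sum mod 10 = 4)


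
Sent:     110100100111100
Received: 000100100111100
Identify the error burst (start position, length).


XOR: 110000000000000

Burst at position 0, length 2


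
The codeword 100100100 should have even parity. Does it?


Number of 1s: 3

No, parity error (3 ones)


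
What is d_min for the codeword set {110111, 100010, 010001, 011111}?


Comparing all pairs, minimum distance: 2
Can detect 1 errors, correct 0 errors

2


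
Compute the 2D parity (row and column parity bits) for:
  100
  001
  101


Row parities: 110
Column parities: 000

Row P: 110, Col P: 000, Corner: 0


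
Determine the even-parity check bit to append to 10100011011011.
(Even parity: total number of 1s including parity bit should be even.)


Number of 1s in data: 8
Parity bit: 0

0


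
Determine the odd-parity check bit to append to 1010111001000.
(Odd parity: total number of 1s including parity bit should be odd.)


Number of 1s in data: 6
Parity bit: 1

1


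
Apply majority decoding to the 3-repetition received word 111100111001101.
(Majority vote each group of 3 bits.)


Groups: 111, 100, 111, 001, 101
Majority votes: 10101

10101


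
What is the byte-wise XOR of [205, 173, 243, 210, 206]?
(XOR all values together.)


XOR chain: 205 ^ 173 ^ 243 ^ 210 ^ 206 = 143

143


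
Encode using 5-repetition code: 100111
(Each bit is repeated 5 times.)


Each bit -> 5 copies

111110000000000111111111111111


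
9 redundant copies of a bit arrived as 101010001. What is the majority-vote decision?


Ones: 4 out of 9
Threshold: 5

0 (4/9 voted 1)


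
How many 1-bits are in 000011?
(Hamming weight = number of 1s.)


Counting 1s in 000011

2


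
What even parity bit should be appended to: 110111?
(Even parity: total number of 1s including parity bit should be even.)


Number of 1s in data: 5
Parity bit: 1

1


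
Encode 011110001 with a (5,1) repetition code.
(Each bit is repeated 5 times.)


Each bit -> 5 copies

000001111111111111111111100000000000000011111


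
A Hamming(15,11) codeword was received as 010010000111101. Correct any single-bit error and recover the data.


Syndrome = 8: error at position 8

Data: 01000111101 (corrected bit 8)


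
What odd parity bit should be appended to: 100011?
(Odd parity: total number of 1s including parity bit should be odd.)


Number of 1s in data: 3
Parity bit: 0

0


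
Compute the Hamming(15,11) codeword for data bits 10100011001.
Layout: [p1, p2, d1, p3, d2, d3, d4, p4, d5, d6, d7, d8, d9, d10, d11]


Parity bits: p1=1, p2=0, p3=1, p4=1

101101010011001


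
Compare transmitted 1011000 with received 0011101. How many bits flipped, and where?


XOR: 1000101

3 error(s) at position(s): 0, 4, 6


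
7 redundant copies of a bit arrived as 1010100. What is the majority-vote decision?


Ones: 3 out of 7
Threshold: 4

0 (3/7 voted 1)


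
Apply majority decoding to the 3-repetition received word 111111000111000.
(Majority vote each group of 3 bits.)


Groups: 111, 111, 000, 111, 000
Majority votes: 11010

11010


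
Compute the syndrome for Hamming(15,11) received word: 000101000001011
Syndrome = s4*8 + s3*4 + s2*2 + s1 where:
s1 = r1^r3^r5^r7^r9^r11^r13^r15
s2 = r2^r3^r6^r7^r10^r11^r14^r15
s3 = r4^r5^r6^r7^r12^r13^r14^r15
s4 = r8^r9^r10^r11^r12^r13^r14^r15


s1=1, s2=1, s3=1, s4=1

Syndrome = 15 (error at position 15)


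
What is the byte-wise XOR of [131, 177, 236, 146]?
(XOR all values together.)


XOR chain: 131 ^ 177 ^ 236 ^ 146 = 76

76


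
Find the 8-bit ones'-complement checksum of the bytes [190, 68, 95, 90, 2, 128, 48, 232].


Sum = 853 mod 256 = 85
Complement = 170

170


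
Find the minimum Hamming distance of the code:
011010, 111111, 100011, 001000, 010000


Comparing all pairs, minimum distance: 2
Can detect 1 errors, correct 0 errors

2


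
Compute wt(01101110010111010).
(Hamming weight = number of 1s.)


Counting 1s in 01101110010111010

10


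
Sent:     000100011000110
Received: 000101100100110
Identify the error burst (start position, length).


XOR: 000001111100000

Burst at position 5, length 5


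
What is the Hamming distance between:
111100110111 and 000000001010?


XOR: 111100111101
Count of 1s: 9

9


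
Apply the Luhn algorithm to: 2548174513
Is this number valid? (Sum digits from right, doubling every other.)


Luhn sum = 52
52 mod 10 = 2

Invalid (Luhn sum mod 10 = 2)


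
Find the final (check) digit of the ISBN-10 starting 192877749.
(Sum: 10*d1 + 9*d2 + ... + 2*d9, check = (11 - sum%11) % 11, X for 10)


Weighted sum: 298
298 mod 11 = 1

Check digit: X


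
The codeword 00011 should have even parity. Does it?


Number of 1s: 2

Yes, parity is correct (2 ones)


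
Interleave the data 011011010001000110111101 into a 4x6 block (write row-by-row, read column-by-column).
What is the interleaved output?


Matrix:
  011011
  010001
  000110
  111101
Read columns: 000111011001001110101101

000111011001001110101101


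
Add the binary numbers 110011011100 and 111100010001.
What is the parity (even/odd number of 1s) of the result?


110011011100 = 3292
111100010001 = 3857
Sum = 7149 = 1101111101101
1s count = 10

even parity (10 ones in 1101111101101)


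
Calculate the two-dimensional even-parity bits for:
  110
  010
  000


Row parities: 010
Column parities: 100

Row P: 010, Col P: 100, Corner: 1


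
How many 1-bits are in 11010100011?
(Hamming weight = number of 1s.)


Counting 1s in 11010100011

6


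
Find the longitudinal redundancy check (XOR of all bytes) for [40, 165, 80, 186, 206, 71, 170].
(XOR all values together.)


XOR chain: 40 ^ 165 ^ 80 ^ 186 ^ 206 ^ 71 ^ 170 = 68

68


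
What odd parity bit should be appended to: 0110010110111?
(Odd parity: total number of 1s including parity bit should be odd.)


Number of 1s in data: 8
Parity bit: 1

1


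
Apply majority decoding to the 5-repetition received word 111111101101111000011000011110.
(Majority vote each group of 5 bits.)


Groups: 11111, 11011, 01111, 00001, 10000, 11110
Majority votes: 111001

111001


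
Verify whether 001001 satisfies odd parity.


Number of 1s: 2

No, parity error (2 ones)


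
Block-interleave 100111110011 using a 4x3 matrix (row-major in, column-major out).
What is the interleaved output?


Matrix:
  100
  111
  110
  011
Read columns: 111001110101

111001110101


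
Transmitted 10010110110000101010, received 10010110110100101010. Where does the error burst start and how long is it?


XOR: 00000000000100000000

Burst at position 11, length 1


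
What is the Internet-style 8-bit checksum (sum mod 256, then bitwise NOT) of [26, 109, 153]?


Sum = 288 mod 256 = 32
Complement = 223

223


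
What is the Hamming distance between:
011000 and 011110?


XOR: 000110
Count of 1s: 2

2


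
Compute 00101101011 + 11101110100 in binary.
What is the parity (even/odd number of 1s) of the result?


00101101011 = 363
11101110100 = 1908
Sum = 2271 = 100011011111
1s count = 8

even parity (8 ones in 100011011111)


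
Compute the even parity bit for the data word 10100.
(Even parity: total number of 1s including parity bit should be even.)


Number of 1s in data: 2
Parity bit: 0

0


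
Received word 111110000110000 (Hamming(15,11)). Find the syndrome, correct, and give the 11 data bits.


Syndrome = 0: no error detected

Data: 11000110000 (no errors)


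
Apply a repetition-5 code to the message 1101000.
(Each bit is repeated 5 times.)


Each bit -> 5 copies

11111111110000011111000000000000000


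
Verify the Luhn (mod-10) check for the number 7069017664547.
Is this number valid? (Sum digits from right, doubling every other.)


Luhn sum = 68
68 mod 10 = 8

Invalid (Luhn sum mod 10 = 8)


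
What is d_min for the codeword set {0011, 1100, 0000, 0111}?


Comparing all pairs, minimum distance: 1
Can detect 0 errors, correct 0 errors

1


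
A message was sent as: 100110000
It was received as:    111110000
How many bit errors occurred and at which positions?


XOR: 011000000

2 error(s) at position(s): 1, 2


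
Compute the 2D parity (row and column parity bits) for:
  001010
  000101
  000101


Row parities: 000
Column parities: 001010

Row P: 000, Col P: 001010, Corner: 0


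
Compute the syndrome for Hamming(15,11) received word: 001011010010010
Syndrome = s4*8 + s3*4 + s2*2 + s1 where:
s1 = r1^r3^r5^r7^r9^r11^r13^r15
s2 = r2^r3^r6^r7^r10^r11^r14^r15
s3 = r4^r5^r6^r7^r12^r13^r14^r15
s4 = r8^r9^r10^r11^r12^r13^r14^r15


s1=1, s2=0, s3=1, s4=1

Syndrome = 13 (error at position 13)


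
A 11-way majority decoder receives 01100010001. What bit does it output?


Ones: 4 out of 11
Threshold: 6

0 (4/11 voted 1)


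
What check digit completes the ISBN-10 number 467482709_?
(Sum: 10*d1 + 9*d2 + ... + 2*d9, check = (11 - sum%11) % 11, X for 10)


Weighted sum: 282
282 mod 11 = 7

Check digit: 4


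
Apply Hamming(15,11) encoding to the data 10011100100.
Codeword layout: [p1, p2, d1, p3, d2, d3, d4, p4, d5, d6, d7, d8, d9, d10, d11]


Parity bits: p1=0, p2=1, p3=0, p4=1

011000111100100


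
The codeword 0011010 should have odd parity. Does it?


Number of 1s: 3

Yes, parity is correct (3 ones)


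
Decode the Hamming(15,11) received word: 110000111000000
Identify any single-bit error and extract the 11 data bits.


Syndrome = 5: error at position 5

Data: 01011000000 (corrected bit 5)


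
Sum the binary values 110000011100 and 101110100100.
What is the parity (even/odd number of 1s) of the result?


110000011100 = 3100
101110100100 = 2980
Sum = 6080 = 1011111000000
1s count = 6

even parity (6 ones in 1011111000000)


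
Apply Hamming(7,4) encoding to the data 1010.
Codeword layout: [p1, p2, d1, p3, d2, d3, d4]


Parity bits: p1=1, p2=0, p3=1

1011010


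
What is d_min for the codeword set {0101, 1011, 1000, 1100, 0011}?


Comparing all pairs, minimum distance: 1
Can detect 0 errors, correct 0 errors

1


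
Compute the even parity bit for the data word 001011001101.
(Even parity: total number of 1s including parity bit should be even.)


Number of 1s in data: 6
Parity bit: 0

0


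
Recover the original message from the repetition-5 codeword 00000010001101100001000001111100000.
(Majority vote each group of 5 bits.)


Groups: 00000, 01000, 11011, 00001, 00000, 11111, 00000
Majority votes: 0010010

0010010


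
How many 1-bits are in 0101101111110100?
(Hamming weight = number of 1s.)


Counting 1s in 0101101111110100

10


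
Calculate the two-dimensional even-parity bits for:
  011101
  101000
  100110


Row parities: 001
Column parities: 010011

Row P: 001, Col P: 010011, Corner: 1


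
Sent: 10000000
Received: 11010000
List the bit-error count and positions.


XOR: 01010000

2 error(s) at position(s): 1, 3


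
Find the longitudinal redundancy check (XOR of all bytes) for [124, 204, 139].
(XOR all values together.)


XOR chain: 124 ^ 204 ^ 139 = 59

59


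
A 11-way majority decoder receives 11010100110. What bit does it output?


Ones: 6 out of 11
Threshold: 6

1 (6/11 voted 1)


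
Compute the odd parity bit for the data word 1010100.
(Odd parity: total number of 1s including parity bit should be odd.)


Number of 1s in data: 3
Parity bit: 0

0


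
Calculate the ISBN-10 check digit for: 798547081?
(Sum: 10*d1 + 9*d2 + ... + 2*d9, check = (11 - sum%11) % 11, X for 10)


Weighted sum: 335
335 mod 11 = 5

Check digit: 6


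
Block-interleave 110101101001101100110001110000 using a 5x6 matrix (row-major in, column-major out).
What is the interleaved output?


Matrix:
  110101
  101001
  101100
  110001
  110000
Read columns: 111111001101100101000000011010

111111001101100101000000011010


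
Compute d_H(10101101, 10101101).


XOR: 00000000
Count of 1s: 0

0


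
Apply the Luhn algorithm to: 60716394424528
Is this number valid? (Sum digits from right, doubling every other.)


Luhn sum = 63
63 mod 10 = 3

Invalid (Luhn sum mod 10 = 3)


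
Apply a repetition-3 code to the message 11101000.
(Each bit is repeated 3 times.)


Each bit -> 3 copies

111111111000111000000000


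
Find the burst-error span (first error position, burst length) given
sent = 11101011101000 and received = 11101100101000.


XOR: 00000111000000

Burst at position 5, length 3


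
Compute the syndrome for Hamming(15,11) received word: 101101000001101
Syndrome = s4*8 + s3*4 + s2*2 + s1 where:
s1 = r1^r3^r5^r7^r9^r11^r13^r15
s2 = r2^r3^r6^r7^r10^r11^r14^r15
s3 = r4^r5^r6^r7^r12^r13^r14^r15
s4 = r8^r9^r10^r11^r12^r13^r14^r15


s1=0, s2=1, s3=1, s4=1

Syndrome = 14 (error at position 14)


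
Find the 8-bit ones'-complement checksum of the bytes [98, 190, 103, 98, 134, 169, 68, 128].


Sum = 988 mod 256 = 220
Complement = 35

35


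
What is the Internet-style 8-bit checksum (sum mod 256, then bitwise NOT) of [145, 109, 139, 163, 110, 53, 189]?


Sum = 908 mod 256 = 140
Complement = 115

115


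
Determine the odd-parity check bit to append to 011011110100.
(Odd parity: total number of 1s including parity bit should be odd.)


Number of 1s in data: 7
Parity bit: 0

0


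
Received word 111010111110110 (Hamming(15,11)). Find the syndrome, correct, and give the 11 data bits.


Syndrome = 1: error at position 1

Data: 11011110110 (corrected bit 1)


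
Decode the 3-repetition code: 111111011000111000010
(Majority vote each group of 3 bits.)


Groups: 111, 111, 011, 000, 111, 000, 010
Majority votes: 1110100

1110100


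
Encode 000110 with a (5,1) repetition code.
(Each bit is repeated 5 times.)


Each bit -> 5 copies

000000000000000111111111100000


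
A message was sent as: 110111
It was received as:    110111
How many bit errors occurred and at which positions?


XOR: 000000

0 errors (received matches sent)


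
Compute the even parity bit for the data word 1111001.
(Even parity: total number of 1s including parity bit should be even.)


Number of 1s in data: 5
Parity bit: 1

1


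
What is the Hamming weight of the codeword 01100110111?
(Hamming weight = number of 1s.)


Counting 1s in 01100110111

7


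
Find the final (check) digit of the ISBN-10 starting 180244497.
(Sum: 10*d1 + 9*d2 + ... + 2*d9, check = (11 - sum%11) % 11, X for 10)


Weighted sum: 197
197 mod 11 = 10

Check digit: 1
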